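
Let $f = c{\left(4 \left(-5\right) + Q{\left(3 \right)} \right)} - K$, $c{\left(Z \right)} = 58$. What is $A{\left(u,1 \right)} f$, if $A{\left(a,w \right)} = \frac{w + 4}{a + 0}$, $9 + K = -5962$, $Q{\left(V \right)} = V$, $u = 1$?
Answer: $30145$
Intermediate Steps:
$K = -5971$ ($K = -9 - 5962 = -5971$)
$A{\left(a,w \right)} = \frac{4 + w}{a}$
$f = 6029$ ($f = 58 - -5971 = 58 + 5971 = 6029$)
$A{\left(u,1 \right)} f = \frac{4 + 1}{1} \cdot 6029 = 1 \cdot 5 \cdot 6029 = 5 \cdot 6029 = 30145$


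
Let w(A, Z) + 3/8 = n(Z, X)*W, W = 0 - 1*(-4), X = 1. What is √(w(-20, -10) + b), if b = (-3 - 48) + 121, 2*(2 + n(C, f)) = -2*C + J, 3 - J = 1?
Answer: 13*√10/4 ≈ 10.277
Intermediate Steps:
J = 2 (J = 3 - 1*1 = 3 - 1 = 2)
W = 4 (W = 0 + 4 = 4)
n(C, f) = -1 - C (n(C, f) = -2 + (-2*C + 2)/2 = -2 + (2 - 2*C)/2 = -2 + (1 - C) = -1 - C)
b = 70 (b = -51 + 121 = 70)
w(A, Z) = -35/8 - 4*Z (w(A, Z) = -3/8 + (-1 - Z)*4 = -3/8 + (-4 - 4*Z) = -35/8 - 4*Z)
√(w(-20, -10) + b) = √((-35/8 - 4*(-10)) + 70) = √((-35/8 + 40) + 70) = √(285/8 + 70) = √(845/8) = 13*√10/4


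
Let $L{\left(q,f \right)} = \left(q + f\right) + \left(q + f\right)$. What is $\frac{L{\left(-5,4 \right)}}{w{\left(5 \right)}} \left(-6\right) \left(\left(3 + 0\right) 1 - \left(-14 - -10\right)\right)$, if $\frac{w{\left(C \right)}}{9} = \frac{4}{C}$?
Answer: $\frac{35}{3} \approx 11.667$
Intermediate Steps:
$L{\left(q,f \right)} = 2 f + 2 q$ ($L{\left(q,f \right)} = \left(f + q\right) + \left(f + q\right) = 2 f + 2 q$)
$w{\left(C \right)} = \frac{36}{C}$ ($w{\left(C \right)} = 9 \frac{4}{C} = \frac{36}{C}$)
$\frac{L{\left(-5,4 \right)}}{w{\left(5 \right)}} \left(-6\right) \left(\left(3 + 0\right) 1 - \left(-14 - -10\right)\right) = \frac{2 \cdot 4 + 2 \left(-5\right)}{36 \cdot \frac{1}{5}} \left(-6\right) \left(\left(3 + 0\right) 1 - \left(-14 - -10\right)\right) = \frac{8 - 10}{36 \cdot \frac{1}{5}} \left(-6\right) \left(3 \cdot 1 - \left(-14 + 10\right)\right) = - \frac{2}{\frac{36}{5}} \left(-6\right) \left(3 - -4\right) = \left(-2\right) \frac{5}{36} \left(-6\right) \left(3 + 4\right) = \left(- \frac{5}{18}\right) \left(-6\right) 7 = \frac{5}{3} \cdot 7 = \frac{35}{3}$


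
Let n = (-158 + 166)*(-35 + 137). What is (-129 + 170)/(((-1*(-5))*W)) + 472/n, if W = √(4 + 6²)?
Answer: 59/102 + 41*√10/100 ≈ 1.8750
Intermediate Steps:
W = 2*√10 (W = √(4 + 36) = √40 = 2*√10 ≈ 6.3246)
n = 816 (n = 8*102 = 816)
(-129 + 170)/(((-1*(-5))*W)) + 472/n = (-129 + 170)/(((-1*(-5))*(2*√10))) + 472/816 = 41/((5*(2*√10))) + 472*(1/816) = 41/((10*√10)) + 59/102 = 41*(√10/100) + 59/102 = 41*√10/100 + 59/102 = 59/102 + 41*√10/100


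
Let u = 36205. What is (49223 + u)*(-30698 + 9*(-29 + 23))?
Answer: -2627081856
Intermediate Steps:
(49223 + u)*(-30698 + 9*(-29 + 23)) = (49223 + 36205)*(-30698 + 9*(-29 + 23)) = 85428*(-30698 + 9*(-6)) = 85428*(-30698 - 54) = 85428*(-30752) = -2627081856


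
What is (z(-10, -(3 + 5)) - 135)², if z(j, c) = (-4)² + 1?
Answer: 13924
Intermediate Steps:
z(j, c) = 17 (z(j, c) = 16 + 1 = 17)
(z(-10, -(3 + 5)) - 135)² = (17 - 135)² = (-118)² = 13924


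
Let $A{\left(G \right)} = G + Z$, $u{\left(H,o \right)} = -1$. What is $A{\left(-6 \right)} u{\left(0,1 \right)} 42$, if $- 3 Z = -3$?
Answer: $210$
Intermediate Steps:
$Z = 1$ ($Z = \left(- \frac{1}{3}\right) \left(-3\right) = 1$)
$A{\left(G \right)} = 1 + G$ ($A{\left(G \right)} = G + 1 = 1 + G$)
$A{\left(-6 \right)} u{\left(0,1 \right)} 42 = \left(1 - 6\right) \left(-1\right) 42 = \left(-5\right) \left(-1\right) 42 = 5 \cdot 42 = 210$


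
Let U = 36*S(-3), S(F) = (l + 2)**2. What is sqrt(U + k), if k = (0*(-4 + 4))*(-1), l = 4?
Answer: 36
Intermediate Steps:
S(F) = 36 (S(F) = (4 + 2)**2 = 6**2 = 36)
k = 0 (k = (0*0)*(-1) = 0*(-1) = 0)
U = 1296 (U = 36*36 = 1296)
sqrt(U + k) = sqrt(1296 + 0) = sqrt(1296) = 36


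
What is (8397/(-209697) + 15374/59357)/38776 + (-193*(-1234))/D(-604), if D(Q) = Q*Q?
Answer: 299345109878385598/458532179721327521 ≈ 0.65283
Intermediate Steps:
D(Q) = Q**2
(8397/(-209697) + 15374/59357)/38776 + (-193*(-1234))/D(-604) = (8397/(-209697) + 15374/59357)/38776 + (-193*(-1234))/((-604)**2) = (8397*(-1/209697) + 15374*(1/59357))*(1/38776) + 238162/364816 = (-2799/69899 + 15374/59357)*(1/38776) + 238162*(1/364816) = (908486983/4148994943)*(1/38776) + 119081/182408 = 908486983/160881427909768 + 119081/182408 = 299345109878385598/458532179721327521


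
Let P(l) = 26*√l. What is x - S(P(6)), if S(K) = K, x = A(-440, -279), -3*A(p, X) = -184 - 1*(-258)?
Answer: -74/3 - 26*√6 ≈ -88.353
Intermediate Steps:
A(p, X) = -74/3 (A(p, X) = -(-184 - 1*(-258))/3 = -(-184 + 258)/3 = -⅓*74 = -74/3)
x = -74/3 ≈ -24.667
x - S(P(6)) = -74/3 - 26*√6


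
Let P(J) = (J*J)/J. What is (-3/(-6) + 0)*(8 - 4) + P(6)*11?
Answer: 68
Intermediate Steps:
P(J) = J (P(J) = J**2/J = J)
(-3/(-6) + 0)*(8 - 4) + P(6)*11 = (-3/(-6) + 0)*(8 - 4) + 6*11 = (-3*(-1/6) + 0)*4 + 66 = (1/2 + 0)*4 + 66 = (1/2)*4 + 66 = 2 + 66 = 68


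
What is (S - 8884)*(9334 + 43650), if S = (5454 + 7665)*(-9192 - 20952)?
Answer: -20953477571680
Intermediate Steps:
S = -395459136 (S = 13119*(-30144) = -395459136)
(S - 8884)*(9334 + 43650) = (-395459136 - 8884)*(9334 + 43650) = -395468020*52984 = -20953477571680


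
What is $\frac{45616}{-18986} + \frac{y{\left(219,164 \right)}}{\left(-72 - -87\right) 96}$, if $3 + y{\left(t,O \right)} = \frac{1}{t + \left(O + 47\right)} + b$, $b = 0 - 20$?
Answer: $- \frac{14216589877}{5878065600} \approx -2.4186$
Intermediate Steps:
$b = -20$ ($b = 0 - 20 = -20$)
$y{\left(t,O \right)} = -23 + \frac{1}{47 + O + t}$ ($y{\left(t,O \right)} = -3 - \left(20 - \frac{1}{t + \left(O + 47\right)}\right) = -3 - \left(20 - \frac{1}{t + \left(47 + O\right)}\right) = -3 - \left(20 - \frac{1}{47 + O + t}\right) = -23 + \frac{1}{47 + O + t}$)
$\frac{45616}{-18986} + \frac{y{\left(219,164 \right)}}{\left(-72 - -87\right) 96} = \frac{45616}{-18986} + \frac{\frac{1}{47 + 164 + 219} \left(-1080 - 3772 - 5037\right)}{\left(-72 - -87\right) 96} = 45616 \left(- \frac{1}{18986}\right) + \frac{\frac{1}{430} \left(-1080 - 3772 - 5037\right)}{\left(-72 + 87\right) 96} = - \frac{22808}{9493} + \frac{\frac{1}{430} \left(-9889\right)}{15 \cdot 96} = - \frac{22808}{9493} - \frac{9889}{430 \cdot 1440} = - \frac{22808}{9493} - \frac{9889}{619200} = - \frac{14216589877}{5878065600}$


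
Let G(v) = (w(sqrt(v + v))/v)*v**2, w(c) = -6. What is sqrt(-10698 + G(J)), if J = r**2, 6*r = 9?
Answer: I*sqrt(42846)/2 ≈ 103.5*I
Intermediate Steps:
r = 3/2 (r = (1/6)*9 = 3/2 ≈ 1.5000)
J = 9/4 (J = (3/2)**2 = 9/4 ≈ 2.2500)
G(v) = -6*v (G(v) = (-6/v)*v**2 = -6*v)
sqrt(-10698 + G(J)) = sqrt(-10698 - 6*9/4) = sqrt(-10698 - 27/2) = sqrt(-21423/2) = I*sqrt(42846)/2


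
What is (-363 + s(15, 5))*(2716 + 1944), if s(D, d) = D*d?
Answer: -1342080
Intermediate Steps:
(-363 + s(15, 5))*(2716 + 1944) = (-363 + 15*5)*(2716 + 1944) = (-363 + 75)*4660 = -288*4660 = -1342080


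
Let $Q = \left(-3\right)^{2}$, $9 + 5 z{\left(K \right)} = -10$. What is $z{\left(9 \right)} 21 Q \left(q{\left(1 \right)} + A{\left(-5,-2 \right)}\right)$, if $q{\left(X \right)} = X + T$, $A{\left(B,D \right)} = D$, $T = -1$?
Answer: $\frac{7182}{5} \approx 1436.4$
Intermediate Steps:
$z{\left(K \right)} = - \frac{19}{5}$ ($z{\left(K \right)} = - \frac{9}{5} + \frac{1}{5} \left(-10\right) = - \frac{9}{5} - 2 = - \frac{19}{5}$)
$q{\left(X \right)} = -1 + X$ ($q{\left(X \right)} = X - 1 = -1 + X$)
$Q = 9$
$z{\left(9 \right)} 21 Q \left(q{\left(1 \right)} + A{\left(-5,-2 \right)}\right) = \left(- \frac{19}{5}\right) 21 \cdot 9 \left(\left(-1 + 1\right) - 2\right) = - \frac{399 \cdot 9 \left(0 - 2\right)}{5} = - \frac{399 \cdot 9 \left(-2\right)}{5} = \left(- \frac{399}{5}\right) \left(-18\right) = \frac{7182}{5}$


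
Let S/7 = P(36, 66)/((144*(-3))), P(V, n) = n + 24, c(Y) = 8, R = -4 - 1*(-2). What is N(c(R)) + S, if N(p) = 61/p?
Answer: 37/6 ≈ 6.1667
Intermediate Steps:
R = -2 (R = -4 + 2 = -2)
P(V, n) = 24 + n
S = -35/24 (S = 7*((24 + 66)/((144*(-3)))) = 7*(90/(-432)) = 7*(90*(-1/432)) = 7*(-5/24) = -35/24 ≈ -1.4583)
N(c(R)) + S = 61/8 - 35/24 = 37/6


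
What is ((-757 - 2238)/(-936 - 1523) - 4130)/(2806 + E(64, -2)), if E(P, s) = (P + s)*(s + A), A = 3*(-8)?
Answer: -3384225/978682 ≈ -3.4579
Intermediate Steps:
A = -24
E(P, s) = (-24 + s)*(P + s) (E(P, s) = (P + s)*(s - 24) = (P + s)*(-24 + s) = (-24 + s)*(P + s))
((-757 - 2238)/(-936 - 1523) - 4130)/(2806 + E(64, -2)) = ((-757 - 2238)/(-936 - 1523) - 4130)/(2806 + ((-2)**2 - 24*64 - 24*(-2) + 64*(-2))) = (-2995/(-2459) - 4130)/(2806 + (4 - 1536 + 48 - 128)) = (-2995*(-1/2459) - 4130)/(2806 - 1612) = (2995/2459 - 4130)/1194 = -10152675/2459*1/1194 = -3384225/978682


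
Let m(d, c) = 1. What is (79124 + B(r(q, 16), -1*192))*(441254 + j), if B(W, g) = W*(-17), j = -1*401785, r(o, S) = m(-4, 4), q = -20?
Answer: 3122274183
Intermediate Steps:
r(o, S) = 1
j = -401785
B(W, g) = -17*W
(79124 + B(r(q, 16), -1*192))*(441254 + j) = (79124 - 17*1)*(441254 - 401785) = (79124 - 17)*39469 = 79107*39469 = 3122274183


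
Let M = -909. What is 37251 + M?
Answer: 36342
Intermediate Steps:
37251 + M = 37251 - 909 = 36342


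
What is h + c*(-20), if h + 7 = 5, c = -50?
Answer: 998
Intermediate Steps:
h = -2 (h = -7 + 5 = -2)
h + c*(-20) = -2 - 50*(-20) = -2 + 1000 = 998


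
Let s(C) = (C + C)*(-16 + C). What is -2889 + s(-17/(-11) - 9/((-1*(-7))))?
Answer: -17177361/5929 ≈ -2897.2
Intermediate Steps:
s(C) = 2*C*(-16 + C) (s(C) = (2*C)*(-16 + C) = 2*C*(-16 + C))
-2889 + s(-17/(-11) - 9/((-1*(-7)))) = -2889 + 2*(-17/(-11) - 9/((-1*(-7))))*(-16 + (-17/(-11) - 9/((-1*(-7))))) = -2889 + 2*(-17*(-1/11) - 9/7)*(-16 + (-17*(-1/11) - 9/7)) = -2889 + 2*(17/11 - 9*⅐)*(-16 + (17/11 - 9*⅐)) = -2889 + 2*(17/11 - 9/7)*(-16 + (17/11 - 9/7)) = -2889 + 2*(20/77)*(-16 + 20/77) = -2889 + 2*(20/77)*(-1212/77) = -2889 - 48480/5929 = -17177361/5929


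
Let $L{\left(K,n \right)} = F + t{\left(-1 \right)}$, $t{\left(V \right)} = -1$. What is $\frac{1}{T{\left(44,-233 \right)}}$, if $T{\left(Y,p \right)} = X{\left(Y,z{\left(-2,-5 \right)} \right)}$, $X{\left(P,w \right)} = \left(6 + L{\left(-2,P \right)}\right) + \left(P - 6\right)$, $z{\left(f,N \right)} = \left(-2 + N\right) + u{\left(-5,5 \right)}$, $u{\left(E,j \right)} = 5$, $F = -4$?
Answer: $\frac{1}{39} \approx 0.025641$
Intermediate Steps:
$z{\left(f,N \right)} = 3 + N$ ($z{\left(f,N \right)} = \left(-2 + N\right) + 5 = 3 + N$)
$L{\left(K,n \right)} = -5$ ($L{\left(K,n \right)} = -4 - 1 = -5$)
$X{\left(P,w \right)} = -5 + P$ ($X{\left(P,w \right)} = \left(6 - 5\right) + \left(P - 6\right) = 1 + \left(P - 6\right) = 1 + \left(-6 + P\right) = -5 + P$)
$T{\left(Y,p \right)} = -5 + Y$
$\frac{1}{T{\left(44,-233 \right)}} = \frac{1}{-5 + 44} = \frac{1}{39}$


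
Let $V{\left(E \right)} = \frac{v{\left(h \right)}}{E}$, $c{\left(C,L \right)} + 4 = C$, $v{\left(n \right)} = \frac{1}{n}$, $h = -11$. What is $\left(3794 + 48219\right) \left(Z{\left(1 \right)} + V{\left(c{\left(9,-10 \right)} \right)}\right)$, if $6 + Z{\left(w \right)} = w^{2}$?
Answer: $- \frac{14355588}{55} \approx -2.6101 \cdot 10^{5}$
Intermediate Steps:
$c{\left(C,L \right)} = -4 + C$
$V{\left(E \right)} = - \frac{1}{11 E}$ ($V{\left(E \right)} = \frac{1}{\left(-11\right) E} = - \frac{1}{11 E}$)
$Z{\left(w \right)} = -6 + w^{2}$
$\left(3794 + 48219\right) \left(Z{\left(1 \right)} + V{\left(c{\left(9,-10 \right)} \right)}\right) = \left(3794 + 48219\right) \left(\left(-6 + 1^{2}\right) - \frac{1}{11 \left(-4 + 9\right)}\right) = 52013 \left(\left(-6 + 1\right) - \frac{1}{11 \cdot 5}\right) = 52013 \left(-5 - \frac{1}{55}\right) = 52013 \left(- \frac{276}{55}\right) = - \frac{14355588}{55}$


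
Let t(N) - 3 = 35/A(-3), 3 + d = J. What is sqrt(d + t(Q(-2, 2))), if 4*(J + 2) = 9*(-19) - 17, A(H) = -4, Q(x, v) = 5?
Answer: I*sqrt(231)/2 ≈ 7.5993*I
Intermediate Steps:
J = -49 (J = -2 + (9*(-19) - 17)/4 = -2 + (-171 - 17)/4 = -2 + (1/4)*(-188) = -2 - 47 = -49)
d = -52 (d = -3 - 49 = -52)
t(N) = -23/4 (t(N) = 3 + 35/(-4) = 3 + 35*(-1/4) = 3 - 35/4 = -23/4)
sqrt(d + t(Q(-2, 2))) = sqrt(-52 - 23/4) = sqrt(-231/4) = I*sqrt(231)/2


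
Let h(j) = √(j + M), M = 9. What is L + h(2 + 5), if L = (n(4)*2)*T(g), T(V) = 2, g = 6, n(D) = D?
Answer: 20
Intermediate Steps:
h(j) = √(9 + j) (h(j) = √(j + 9) = √(9 + j))
L = 16 (L = (4*2)*2 = 8*2 = 16)
L + h(2 + 5) = 16 + √(9 + (2 + 5)) = 16 + √(9 + 7) = 16 + √16 = 16 + 4 = 20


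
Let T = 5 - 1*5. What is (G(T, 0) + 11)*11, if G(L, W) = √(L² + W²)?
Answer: 121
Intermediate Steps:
T = 0 (T = 5 - 5 = 0)
(G(T, 0) + 11)*11 = (√(0² + 0²) + 11)*11 = (√(0 + 0) + 11)*11 = (√0 + 11)*11 = (0 + 11)*11 = 11*11 = 121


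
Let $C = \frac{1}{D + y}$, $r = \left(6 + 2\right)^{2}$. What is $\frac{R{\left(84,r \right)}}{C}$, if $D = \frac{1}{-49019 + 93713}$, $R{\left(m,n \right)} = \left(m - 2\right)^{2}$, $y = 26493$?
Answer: $\frac{3980870716766}{22347} \approx 1.7814 \cdot 10^{8}$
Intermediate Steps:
$r = 64$ ($r = 8^{2} = 64$)
$R{\left(m,n \right)} = \left(-2 + m\right)^{2}$
$D = \frac{1}{44694} \approx 2.2374 \cdot 10^{-5}$
$C = \frac{44694}{1184078143}$ ($C = \frac{1}{\frac{1}{44694} + 26493} = \frac{1}{\frac{1184078143}{44694}} = \frac{44694}{1184078143} \approx 3.7746 \cdot 10^{-5}$)
$\frac{R{\left(84,r \right)}}{C} = \frac{\left(-2 + 84\right)^{2}}{\frac{44694}{1184078143}} = 82^{2} \cdot \frac{1184078143}{44694} = 6724 \cdot \frac{1184078143}{44694} = \frac{3980870716766}{22347}$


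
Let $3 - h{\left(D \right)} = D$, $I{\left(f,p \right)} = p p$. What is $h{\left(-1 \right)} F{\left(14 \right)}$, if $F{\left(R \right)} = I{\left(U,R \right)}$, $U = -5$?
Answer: $784$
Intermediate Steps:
$I{\left(f,p \right)} = p^{2}$
$h{\left(D \right)} = 3 - D$
$F{\left(R \right)} = R^{2}$
$h{\left(-1 \right)} F{\left(14 \right)} = \left(3 - -1\right) 14^{2} = \left(3 + 1\right) 196 = 4 \cdot 196 = 784$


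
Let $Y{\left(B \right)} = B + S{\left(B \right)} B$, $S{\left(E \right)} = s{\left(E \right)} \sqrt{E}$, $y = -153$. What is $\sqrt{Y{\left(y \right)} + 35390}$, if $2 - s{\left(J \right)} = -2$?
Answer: $\sqrt{35237 - 1836 i \sqrt{17}} \approx 188.78 - 20.05 i$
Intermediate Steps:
$s{\left(J \right)} = 4$ ($s{\left(J \right)} = 2 - -2 = 2 + 2 = 4$)
$S{\left(E \right)} = 4 \sqrt{E}$
$Y{\left(B \right)} = B + 4 B^{\frac{3}{2}}$ ($Y{\left(B \right)} = B + 4 \sqrt{B} B = B + 4 B^{\frac{3}{2}}$)
$\sqrt{Y{\left(y \right)} + 35390} = \sqrt{\left(-153 + 4 \left(-153\right)^{\frac{3}{2}}\right) + 35390} = \sqrt{\left(-153 + 4 \left(- 459 i \sqrt{17}\right)\right) + 35390} = \sqrt{\left(-153 - 1836 i \sqrt{17}\right) + 35390} = \sqrt{35237 - 1836 i \sqrt{17}}$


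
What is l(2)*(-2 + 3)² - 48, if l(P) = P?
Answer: -46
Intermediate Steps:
l(2)*(-2 + 3)² - 48 = 2*(-2 + 3)² - 48 = 2*1² - 48 = 2*1 - 48 = 2 - 48 = -46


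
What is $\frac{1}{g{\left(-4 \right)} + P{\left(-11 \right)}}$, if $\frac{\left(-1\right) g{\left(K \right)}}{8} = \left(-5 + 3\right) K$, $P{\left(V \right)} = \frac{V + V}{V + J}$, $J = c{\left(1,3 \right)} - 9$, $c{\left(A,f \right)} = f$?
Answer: $- \frac{17}{1066} \approx -0.015947$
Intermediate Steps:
$J = -6$ ($J = 3 - 9 = -6$)
$P{\left(V \right)} = \frac{2 V}{-6 + V}$ ($P{\left(V \right)} = \frac{V + V}{V - 6} = \frac{2 V}{-6 + V}$)
$g{\left(K \right)} = 16 K$ ($g{\left(K \right)} = - 8 \left(-5 + 3\right) K = - 8 \left(- 2 K\right) = 16 K$)
$\frac{1}{g{\left(-4 \right)} + P{\left(-11 \right)}} = \frac{1}{16 \left(-4\right) + 2 \left(-11\right) \frac{1}{-6 - 11}} = \frac{1}{-64 + 2 \left(-11\right) \frac{1}{-17}} = \frac{1}{-64 + 2 \left(-11\right) \left(- \frac{1}{17}\right)} = \frac{1}{-64 + \frac{22}{17}} = \frac{1}{- \frac{1066}{17}} = - \frac{17}{1066}$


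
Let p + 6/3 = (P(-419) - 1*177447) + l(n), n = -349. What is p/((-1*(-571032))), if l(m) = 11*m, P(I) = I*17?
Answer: -188411/571032 ≈ -0.32995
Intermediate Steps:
P(I) = 17*I
p = -188411 (p = -2 + ((17*(-419) - 1*177447) + 11*(-349)) = -2 + ((-7123 - 177447) - 3839) = -2 + (-184570 - 3839) = -2 - 188409 = -188411)
p/((-1*(-571032))) = -188411/((-1*(-571032))) = -188411/571032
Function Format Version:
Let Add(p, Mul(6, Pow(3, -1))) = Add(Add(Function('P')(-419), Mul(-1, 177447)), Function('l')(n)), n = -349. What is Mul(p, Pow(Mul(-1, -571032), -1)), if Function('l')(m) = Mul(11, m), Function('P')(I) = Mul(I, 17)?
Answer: Rational(-188411, 571032) ≈ -0.32995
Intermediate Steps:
Function('P')(I) = Mul(17, I)
p = -188411 (p = Add(-2, Add(Add(Mul(17, -419), Mul(-1, 177447)), Mul(11, -349))) = Add(-2, Add(Add(-7123, -177447), -3839)) = Add(-2, Add(-184570, -3839)) = Add(-2, -188409) = -188411)
Mul(p, Pow(Mul(-1, -571032), -1)) = Mul(-188411, Pow(Mul(-1, -571032), -1)) = Mul(-188411, Pow(571032, -1)) = Mul(-188411, Rational(1, 571032)) = Rational(-188411, 571032)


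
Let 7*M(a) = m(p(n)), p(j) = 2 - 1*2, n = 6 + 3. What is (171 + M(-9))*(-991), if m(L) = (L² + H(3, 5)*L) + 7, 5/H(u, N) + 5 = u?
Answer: -170452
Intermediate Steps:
n = 9
H(u, N) = 5/(-5 + u)
p(j) = 0 (p(j) = 2 - 2 = 0)
m(L) = 7 + L² - 5*L/2 (m(L) = (L² + (5/(-5 + 3))*L) + 7 = (L² + (5/(-2))*L) + 7 = (L² + (5*(-½))*L) + 7 = (L² - 5*L/2) + 7 = 7 + L² - 5*L/2)
M(a) = 1 (M(a) = (7 + 0² - 5/2*0)/7 = (7 + 0 + 0)/7 = (⅐)*7 = 1)
(171 + M(-9))*(-991) = (171 + 1)*(-991) = 172*(-991) = -170452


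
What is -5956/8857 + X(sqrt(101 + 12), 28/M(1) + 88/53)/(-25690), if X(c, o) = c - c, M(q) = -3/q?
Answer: -5956/8857 ≈ -0.67246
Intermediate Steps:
X(c, o) = 0
-5956/8857 + X(sqrt(101 + 12), 28/M(1) + 88/53)/(-25690) = -5956/8857 + 0/(-25690) = -5956*1/8857 + 0*(-1/25690) = -5956/8857 + 0 = -5956/8857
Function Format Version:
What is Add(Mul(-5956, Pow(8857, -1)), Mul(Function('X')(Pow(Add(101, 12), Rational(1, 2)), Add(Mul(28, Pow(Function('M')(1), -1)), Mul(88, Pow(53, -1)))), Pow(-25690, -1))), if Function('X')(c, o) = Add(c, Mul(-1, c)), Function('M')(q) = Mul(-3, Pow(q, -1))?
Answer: Rational(-5956, 8857) ≈ -0.67246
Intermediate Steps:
Function('X')(c, o) = 0
Add(Mul(-5956, Pow(8857, -1)), Mul(Function('X')(Pow(Add(101, 12), Rational(1, 2)), Add(Mul(28, Pow(Function('M')(1), -1)), Mul(88, Pow(53, -1)))), Pow(-25690, -1))) = Add(Mul(-5956, Pow(8857, -1)), Mul(0, Pow(-25690, -1))) = Add(Mul(-5956, Rational(1, 8857)), Mul(0, Rational(-1, 25690))) = Add(Rational(-5956, 8857), 0) = Rational(-5956, 8857)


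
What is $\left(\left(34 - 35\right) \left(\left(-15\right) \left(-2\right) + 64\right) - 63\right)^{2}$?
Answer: $24649$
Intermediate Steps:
$\left(\left(34 - 35\right) \left(\left(-15\right) \left(-2\right) + 64\right) - 63\right)^{2} = \left(- (30 + 64) - 63\right)^{2} = \left(\left(-1\right) 94 - 63\right)^{2} = \left(-94 - 63\right)^{2} = \left(-157\right)^{2} = 24649$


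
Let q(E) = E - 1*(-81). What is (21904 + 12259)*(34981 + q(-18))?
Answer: 1197208172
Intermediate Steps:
q(E) = 81 + E (q(E) = E + 81 = 81 + E)
(21904 + 12259)*(34981 + q(-18)) = (21904 + 12259)*(34981 + (81 - 18)) = 34163*(34981 + 63) = 34163*35044 = 1197208172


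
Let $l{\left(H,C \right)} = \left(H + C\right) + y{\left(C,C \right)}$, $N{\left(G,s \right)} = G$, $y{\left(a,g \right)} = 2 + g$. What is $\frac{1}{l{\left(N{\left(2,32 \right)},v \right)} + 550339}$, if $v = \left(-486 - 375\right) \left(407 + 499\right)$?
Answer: $- \frac{1}{1009789} \approx -9.9031 \cdot 10^{-7}$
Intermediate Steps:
$v = -780066$ ($v = \left(-861\right) 906 = -780066$)
$l{\left(H,C \right)} = 2 + H + 2 C$ ($l{\left(H,C \right)} = \left(H + C\right) + \left(2 + C\right) = \left(C + H\right) + \left(2 + C\right) = 2 + H + 2 C$)
$\frac{1}{l{\left(N{\left(2,32 \right)},v \right)} + 550339} = \frac{1}{\left(2 + 2 + 2 \left(-780066\right)\right) + 550339} = \frac{1}{\left(2 + 2 - 1560132\right) + 550339} = \frac{1}{-1560128 + 550339} = \frac{1}{-1009789} = - \frac{1}{1009789}$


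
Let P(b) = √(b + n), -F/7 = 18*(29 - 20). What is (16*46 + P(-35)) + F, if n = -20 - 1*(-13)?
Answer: -398 + I*√42 ≈ -398.0 + 6.4807*I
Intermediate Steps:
n = -7 (n = -20 + 13 = -7)
F = -1134 (F = -126*(29 - 20) = -126*9 = -7*162 = -1134)
P(b) = √(-7 + b) (P(b) = √(b - 7) = √(-7 + b))
(16*46 + P(-35)) + F = (16*46 + √(-7 - 35)) - 1134 = (736 + √(-42)) - 1134 = (736 + I*√42) - 1134 = -398 + I*√42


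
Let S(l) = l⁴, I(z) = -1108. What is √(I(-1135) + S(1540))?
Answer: 6*√156235737747 ≈ 2.3716e+6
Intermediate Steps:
√(I(-1135) + S(1540)) = √(-1108 + 1540⁴) = √(-1108 + 5624486560000) = √5624486558892 = 6*√156235737747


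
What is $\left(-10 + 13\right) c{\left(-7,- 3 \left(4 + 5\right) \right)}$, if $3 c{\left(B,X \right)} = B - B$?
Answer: $0$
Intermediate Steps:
$c{\left(B,X \right)} = 0$ ($c{\left(B,X \right)} = \frac{B - B}{3} = \frac{1}{3} \cdot 0 = 0$)
$\left(-10 + 13\right) c{\left(-7,- 3 \left(4 + 5\right) \right)} = \left(-10 + 13\right) 0 = 3 \cdot 0 = 0$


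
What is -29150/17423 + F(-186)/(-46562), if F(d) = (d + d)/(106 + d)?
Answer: -875718269/523386920 ≈ -1.6732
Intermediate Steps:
F(d) = 2*d/(106 + d) (F(d) = (2*d)/(106 + d) = 2*d/(106 + d))
-29150/17423 + F(-186)/(-46562) = -29150/17423 + (2*(-186)/(106 - 186))/(-46562) = -29150*1/17423 + (2*(-186)/(-80))*(-1/46562) = -29150/17423 + (2*(-186)*(-1/80))*(-1/46562) = -29150/17423 + (93/20)*(-1/46562) = -29150/17423 - 3/30040 = -875718269/523386920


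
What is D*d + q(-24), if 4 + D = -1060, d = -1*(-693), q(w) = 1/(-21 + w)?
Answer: -33180841/45 ≈ -7.3735e+5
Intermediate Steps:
d = 693
D = -1064 (D = -4 - 1060 = -1064)
D*d + q(-24) = -1064*693 + 1/(-21 - 24) = -737352 + 1/(-45) = -737352 - 1/45 = -33180841/45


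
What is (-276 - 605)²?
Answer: 776161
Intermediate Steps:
(-276 - 605)² = (-881)² = 776161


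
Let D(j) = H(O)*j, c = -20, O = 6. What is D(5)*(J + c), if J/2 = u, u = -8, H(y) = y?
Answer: -1080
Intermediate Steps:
D(j) = 6*j
J = -16 (J = 2*(-8) = -16)
D(5)*(J + c) = (6*5)*(-16 - 20) = 30*(-36) = -1080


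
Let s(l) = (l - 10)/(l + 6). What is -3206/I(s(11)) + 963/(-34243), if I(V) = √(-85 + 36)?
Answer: -963/34243 + 458*I ≈ -0.028123 + 458.0*I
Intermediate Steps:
s(l) = (-10 + l)/(6 + l)
I(V) = 7*I (I(V) = √(-49) = 7*I)
-3206/I(s(11)) + 963/(-34243) = -3206*(-I/7) + 963/(-34243) = -(-458)*I + 963*(-1/34243) = 458*I - 963/34243 = -963/34243 + 458*I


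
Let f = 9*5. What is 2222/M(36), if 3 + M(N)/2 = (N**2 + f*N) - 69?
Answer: 1111/2844 ≈ 0.39065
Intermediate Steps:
f = 45
M(N) = -144 + 2*N**2 + 90*N (M(N) = -6 + 2*((N**2 + 45*N) - 69) = -6 + 2*(-69 + N**2 + 45*N) = -6 + (-138 + 2*N**2 + 90*N) = -144 + 2*N**2 + 90*N)
2222/M(36) = 2222/(-144 + 2*36**2 + 90*36) = 2222/(-144 + 2*1296 + 3240) = 2222/(-144 + 2592 + 3240) = 2222/5688 = 2222*(1/5688) = 1111/2844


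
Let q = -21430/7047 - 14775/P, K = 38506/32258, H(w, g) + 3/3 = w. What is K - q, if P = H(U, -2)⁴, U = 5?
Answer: 1802560218241/29097232128 ≈ 61.950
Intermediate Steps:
H(w, g) = -1 + w
K = 19253/16129 (K = 38506*(1/32258) = 19253/16129 ≈ 1.1937)
P = 256 (P = (-1 + 5)⁴ = 4⁴ = 256)
q = -109605505/1804032 (q = -21430/7047 - 14775/256 = -109605505/1804032 ≈ -60.756)
K - q = 19253/16129 - 1*(-109605505/1804032) = 19253/16129 + 109605505/1804032 = 1802560218241/29097232128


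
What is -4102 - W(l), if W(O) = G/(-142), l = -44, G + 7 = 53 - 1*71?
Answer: -582509/142 ≈ -4102.2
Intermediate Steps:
G = -25 (G = -7 + (53 - 1*71) = -7 + (53 - 71) = -7 - 18 = -25)
W(O) = 25/142 (W(O) = -25/(-142) = -25*(-1/142) = 25/142)
-4102 - W(l) = -4102 - 1*25/142 = -4102 - 25/142 = -582509/142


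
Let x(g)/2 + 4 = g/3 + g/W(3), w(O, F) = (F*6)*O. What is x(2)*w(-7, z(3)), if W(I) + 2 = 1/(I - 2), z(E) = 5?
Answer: 2240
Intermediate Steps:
W(I) = -2 + 1/(-2 + I) (W(I) = -2 + 1/(I - 2) = -2 + 1/(-2 + I))
w(O, F) = 6*F*O (w(O, F) = (6*F)*O = 6*F*O)
x(g) = -8 - 4*g/3 (x(g) = -8 + 2*(g/3 + g/(((5 - 2*3)/(-2 + 3)))) = -8 + 2*(g*(⅓) + g/(((5 - 6)/1))) = -8 + 2*(g/3 + g/((1*(-1)))) = -8 + 2*(g/3 + g/(-1)) = -8 + 2*(g/3 + g*(-1)) = -8 + 2*(g/3 - g) = -8 + 2*(-2*g/3) = -8 - 4*g/3)
x(2)*w(-7, z(3)) = (-8 - 4/3*2)*(6*5*(-7)) = (-8 - 8/3)*(-210) = -32/3*(-210) = 2240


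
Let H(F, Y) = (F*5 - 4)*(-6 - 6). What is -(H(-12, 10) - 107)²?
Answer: -436921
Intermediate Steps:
H(F, Y) = 48 - 60*F (H(F, Y) = (5*F - 4)*(-12) = (-4 + 5*F)*(-12) = 48 - 60*F)
-(H(-12, 10) - 107)² = -((48 - 60*(-12)) - 107)² = -((48 + 720) - 107)² = -(768 - 107)² = -1*661² = -1*436921 = -436921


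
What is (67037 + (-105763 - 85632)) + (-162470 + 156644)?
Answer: -130184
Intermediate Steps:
(67037 + (-105763 - 85632)) + (-162470 + 156644) = (67037 - 191395) - 5826 = -124358 - 5826 = -130184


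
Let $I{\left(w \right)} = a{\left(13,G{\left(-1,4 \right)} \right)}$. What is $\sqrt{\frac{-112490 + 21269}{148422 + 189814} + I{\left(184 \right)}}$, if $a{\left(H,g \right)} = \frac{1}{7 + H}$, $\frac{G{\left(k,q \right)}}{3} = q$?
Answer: $\frac{i \sqrt{157087791070}}{845590} \approx 0.46872 i$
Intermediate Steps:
$G{\left(k,q \right)} = 3 q$
$I{\left(w \right)} = \frac{1}{20}$ ($I{\left(w \right)} = \frac{1}{7 + 13} = \frac{1}{20}$)
$\sqrt{\frac{-112490 + 21269}{148422 + 189814} + I{\left(184 \right)}} = \sqrt{\frac{-112490 + 21269}{148422 + 189814} + \frac{1}{20}} = \sqrt{- \frac{91221}{338236} + \frac{1}{20}} = \sqrt{- \frac{185773}{845590}} = \frac{i \sqrt{157087791070}}{845590}$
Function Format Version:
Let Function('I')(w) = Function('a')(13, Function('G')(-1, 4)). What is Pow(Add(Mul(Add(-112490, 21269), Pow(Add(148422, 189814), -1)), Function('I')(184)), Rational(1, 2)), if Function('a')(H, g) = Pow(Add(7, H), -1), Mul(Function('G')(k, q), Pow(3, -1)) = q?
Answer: Mul(Rational(1, 845590), I, Pow(157087791070, Rational(1, 2))) ≈ Mul(0.46872, I)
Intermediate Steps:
Function('G')(k, q) = Mul(3, q)
Function('I')(w) = Rational(1, 20) (Function('I')(w) = Pow(Add(7, 13), -1) = Pow(20, -1) = Rational(1, 20))
Pow(Add(Mul(Add(-112490, 21269), Pow(Add(148422, 189814), -1)), Function('I')(184)), Rational(1, 2)) = Pow(Add(Mul(Add(-112490, 21269), Pow(Add(148422, 189814), -1)), Rational(1, 20)), Rational(1, 2)) = Pow(Add(Mul(-91221, Pow(338236, -1)), Rational(1, 20)), Rational(1, 2)) = Pow(Add(Mul(-91221, Rational(1, 338236)), Rational(1, 20)), Rational(1, 2)) = Pow(Add(Rational(-91221, 338236), Rational(1, 20)), Rational(1, 2)) = Pow(Rational(-185773, 845590), Rational(1, 2)) = Mul(Rational(1, 845590), I, Pow(157087791070, Rational(1, 2)))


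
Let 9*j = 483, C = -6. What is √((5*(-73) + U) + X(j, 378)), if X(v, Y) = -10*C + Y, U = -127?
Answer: 3*I*√6 ≈ 7.3485*I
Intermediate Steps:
j = 161/3 (j = (⅑)*483 = 161/3 ≈ 53.667)
X(v, Y) = 60 + Y (X(v, Y) = -10*(-6) + Y = 60 + Y)
√((5*(-73) + U) + X(j, 378)) = √((5*(-73) - 127) + (60 + 378)) = √((-365 - 127) + 438) = √(-492 + 438) = √(-54) = 3*I*√6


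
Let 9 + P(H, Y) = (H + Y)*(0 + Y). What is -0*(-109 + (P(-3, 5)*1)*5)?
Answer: 0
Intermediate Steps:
P(H, Y) = -9 + Y*(H + Y) (P(H, Y) = -9 + (H + Y)*(0 + Y) = -9 + (H + Y)*Y = -9 + Y*(H + Y))
-0*(-109 + (P(-3, 5)*1)*5) = -0*(-109 + ((-9 + 5² - 3*5)*1)*5) = -0*(-109 + ((-9 + 25 - 15)*1)*5) = -0*(-109 + (1*1)*5) = -0*(-109 + 1*5) = -0*(-109 + 5) = -0*(-104) = -1*0 = 0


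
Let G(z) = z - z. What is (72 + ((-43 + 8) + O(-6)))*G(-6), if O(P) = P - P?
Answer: 0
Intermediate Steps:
G(z) = 0
O(P) = 0
(72 + ((-43 + 8) + O(-6)))*G(-6) = (72 + ((-43 + 8) + 0))*0 = (72 + (-35 + 0))*0 = (72 - 35)*0 = 37*0 = 0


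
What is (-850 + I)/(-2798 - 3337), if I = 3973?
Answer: -1041/2045 ≈ -0.50905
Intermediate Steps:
(-850 + I)/(-2798 - 3337) = (-850 + 3973)/(-2798 - 3337) = 3123/(-6135) = 3123*(-1/6135) = -1041/2045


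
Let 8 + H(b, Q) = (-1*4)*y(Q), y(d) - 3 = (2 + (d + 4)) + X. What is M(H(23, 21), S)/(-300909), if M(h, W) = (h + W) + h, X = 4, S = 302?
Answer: -2/42987 ≈ -4.6526e-5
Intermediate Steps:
y(d) = 13 + d (y(d) = 3 + ((2 + (d + 4)) + 4) = 3 + ((2 + (4 + d)) + 4) = 3 + ((6 + d) + 4) = 3 + (10 + d) = 13 + d)
H(b, Q) = -60 - 4*Q (H(b, Q) = -8 + (-1*4)*(13 + Q) = -8 - 4*(13 + Q) = -8 + (-52 - 4*Q) = -60 - 4*Q)
M(h, W) = W + 2*h (M(h, W) = (W + h) + h = W + 2*h)
M(H(23, 21), S)/(-300909) = (302 + 2*(-60 - 4*21))/(-300909) = (302 + 2*(-60 - 84))*(-1/300909) = (302 + 2*(-144))*(-1/300909) = (302 - 288)*(-1/300909) = 14*(-1/300909) = -2/42987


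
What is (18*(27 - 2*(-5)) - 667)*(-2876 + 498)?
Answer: 2378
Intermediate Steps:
(18*(27 - 2*(-5)) - 667)*(-2876 + 498) = (18*(27 + 10) - 667)*(-2378) = (18*37 - 667)*(-2378) = (666 - 667)*(-2378) = -1*(-2378) = 2378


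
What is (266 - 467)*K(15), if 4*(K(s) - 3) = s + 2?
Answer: -5829/4 ≈ -1457.3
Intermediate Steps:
K(s) = 7/2 + s/4 (K(s) = 3 + (s + 2)/4 = 3 + (2 + s)/4 = 3 + (1/2 + s/4) = 7/2 + s/4)
(266 - 467)*K(15) = (266 - 467)*(7/2 + (1/4)*15) = -201*(7/2 + 15/4) = -201*29/4 = -5829/4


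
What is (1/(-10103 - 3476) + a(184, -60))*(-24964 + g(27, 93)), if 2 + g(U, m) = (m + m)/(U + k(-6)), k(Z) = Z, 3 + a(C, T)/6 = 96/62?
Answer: 640513266700/2946643 ≈ 2.1737e+5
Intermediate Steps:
a(C, T) = -270/31 (a(C, T) = -18 + 6*(96/62) = -18 + 6*(96*(1/62)) = -18 + 6*(48/31) = -18 + 288/31 = -270/31)
g(U, m) = -2 + 2*m/(-6 + U) (g(U, m) = -2 + (m + m)/(U - 6) = -2 + (2*m)/(-6 + U) = -2 + 2*m/(-6 + U))
(1/(-10103 - 3476) + a(184, -60))*(-24964 + g(27, 93)) = (1/(-10103 - 3476) - 270/31)*(-24964 + 2*(6 + 93 - 1*27)/(-6 + 27)) = (1/(-13579) - 270/31)*(-24964 + 2*(6 + 93 - 27)/21) = (-1/13579 - 270/31)*(-24964 + 2*(1/21)*72) = -3666361*(-24964 + 48/7)/420949 = -3666361/420949*(-174700/7) = 640513266700/2946643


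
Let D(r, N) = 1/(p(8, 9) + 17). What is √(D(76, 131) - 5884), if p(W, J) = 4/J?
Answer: I*√145033303/157 ≈ 76.707*I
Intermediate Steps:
D(r, N) = 9/157 (D(r, N) = 1/(4/9 + 17) = 1/(157/9) = 9/157)
√(D(76, 131) - 5884) = √(9/157 - 5884) = √(-923779/157) = I*√145033303/157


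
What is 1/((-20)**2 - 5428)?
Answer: -1/5028 ≈ -0.00019889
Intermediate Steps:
1/((-20)**2 - 5428) = 1/(400 - 5428) = 1/(-5028) = -1/5028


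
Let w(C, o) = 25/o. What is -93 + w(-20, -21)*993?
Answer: -8926/7 ≈ -1275.1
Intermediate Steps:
-93 + w(-20, -21)*993 = -93 + (25/(-21))*993 = -93 + (25*(-1/21))*993 = -93 - 25/21*993 = -93 - 8275/7 = -8926/7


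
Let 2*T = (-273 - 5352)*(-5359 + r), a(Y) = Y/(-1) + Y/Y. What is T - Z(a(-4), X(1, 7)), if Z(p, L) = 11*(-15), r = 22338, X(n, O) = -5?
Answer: -95506545/2 ≈ -4.7753e+7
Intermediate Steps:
a(Y) = 1 - Y (a(Y) = Y*(-1) + 1 = -Y + 1 = 1 - Y)
Z(p, L) = -165
T = -95506875/2 (T = ((-273 - 5352)*(-5359 + 22338))/2 = (-5625*16979)/2 = (1/2)*(-95506875) = -95506875/2 ≈ -4.7753e+7)
T - Z(a(-4), X(1, 7)) = -95506875/2 - 1*(-165) = -95506875/2 + 165 = -95506545/2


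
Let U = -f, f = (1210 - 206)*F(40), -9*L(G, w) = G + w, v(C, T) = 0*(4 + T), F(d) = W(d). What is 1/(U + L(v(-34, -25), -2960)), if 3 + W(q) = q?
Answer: -9/331372 ≈ -2.7160e-5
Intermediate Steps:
W(q) = -3 + q
F(d) = -3 + d
v(C, T) = 0
L(G, w) = -G/9 - w/9 (L(G, w) = -(G + w)/9 = -G/9 - w/9)
f = 37148 (f = (1210 - 206)*(-3 + 40) = 1004*37 = 37148)
U = -37148 (U = -1*37148 = -37148)
1/(U + L(v(-34, -25), -2960)) = 1/(-37148 + (-⅑*0 - ⅑*(-2960))) = 1/(-37148 + (0 + 2960/9)) = 1/(-37148 + 2960/9) = 1/(-331372/9) = -9/331372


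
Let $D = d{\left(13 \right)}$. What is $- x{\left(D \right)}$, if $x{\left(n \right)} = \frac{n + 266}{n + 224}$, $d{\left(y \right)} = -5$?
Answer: $- \frac{87}{73} \approx -1.1918$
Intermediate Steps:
$D = -5$
$x{\left(n \right)} = \frac{266 + n}{224 + n}$
$- x{\left(D \right)} = - \frac{266 - 5}{224 - 5} = - \frac{261}{219} = \left(-1\right) \frac{87}{73} = - \frac{87}{73}$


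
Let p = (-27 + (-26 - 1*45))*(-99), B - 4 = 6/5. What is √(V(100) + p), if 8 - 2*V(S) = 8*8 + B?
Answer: 9*√2985/5 ≈ 98.343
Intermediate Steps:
B = 26/5 (B = 4 + 6/5 = 26/5 ≈ 5.2000)
V(S) = -153/5 (V(S) = 4 - (8*8 + 26/5)/2 = 4 - (64 + 26/5)/2 = 4 - ½*346/5 = 4 - 173/5 = -153/5)
p = 9702 (p = (-27 + (-26 - 45))*(-99) = (-27 - 71)*(-99) = -98*(-99) = 9702)
√(V(100) + p) = √(-153/5 + 9702) = √(48357/5) = 9*√2985/5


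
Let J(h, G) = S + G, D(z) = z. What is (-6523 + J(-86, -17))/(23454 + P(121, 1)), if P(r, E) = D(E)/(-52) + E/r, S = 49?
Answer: -40841372/147572499 ≈ -0.27675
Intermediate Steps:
J(h, G) = 49 + G
P(r, E) = -E/52 + E/r (P(r, E) = E/(-52) + E/r = E*(-1/52) + E/r = -E/52 + E/r)
(-6523 + J(-86, -17))/(23454 + P(121, 1)) = (-6523 + (49 - 17))/(23454 + (-1/52*1 + 1/121)) = (-6523 + 32)/(23454 + (-1/52 + 1*(1/121))) = -6491/(23454 + (-1/52 + 1/121)) = -6491/(23454 - 69/6292) = -6491/147572499/6292 = -6491*6292/147572499 = -40841372/147572499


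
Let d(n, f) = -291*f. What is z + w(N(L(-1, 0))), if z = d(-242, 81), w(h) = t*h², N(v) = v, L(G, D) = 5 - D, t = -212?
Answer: -28871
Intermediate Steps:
w(h) = -212*h²
z = -23571 (z = -291*81 = -23571)
z + w(N(L(-1, 0))) = -23571 - 212*(5 - 1*0)² = -23571 - 212*(5 + 0)² = -23571 - 212*5² = -23571 - 212*25 = -23571 - 5300 = -28871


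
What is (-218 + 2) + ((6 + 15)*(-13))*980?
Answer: -267756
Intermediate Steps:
(-218 + 2) + ((6 + 15)*(-13))*980 = -216 + (21*(-13))*980 = -216 - 273*980 = -216 - 267540 = -267756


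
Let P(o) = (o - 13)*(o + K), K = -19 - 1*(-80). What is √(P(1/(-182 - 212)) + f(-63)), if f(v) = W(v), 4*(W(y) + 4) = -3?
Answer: I*√123858430/394 ≈ 28.247*I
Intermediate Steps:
W(y) = -19/4 (W(y) = -4 + (¼)*(-3) = -4 - ¾ = -19/4)
f(v) = -19/4
K = 61 (K = -19 + 80 = 61)
P(o) = (-13 + o)*(61 + o) (P(o) = (o - 13)*(o + 61) = (-13 + o)*(61 + o))
√(P(1/(-182 - 212)) + f(-63)) = √((-793 + (1/(-182 - 212))² + 48/(-182 - 212)) - 19/4) = √((-793 + (1/(-394))² + 48/(-394)) - 19/4) = √((-793 + (-1/394)² + 48*(-1/394)) - 19/4) = √((-793 + 1/155236 - 24/197) - 19/4) = √(-123121059/155236 - 19/4) = √(-61929215/77618) = I*√123858430/394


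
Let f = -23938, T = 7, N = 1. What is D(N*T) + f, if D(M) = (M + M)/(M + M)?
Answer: -23937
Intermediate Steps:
D(M) = 1 (D(M) = (2*M)/((2*M)) = (2*M)*(1/(2*M)) = 1)
D(N*T) + f = 1 - 23938 = -23937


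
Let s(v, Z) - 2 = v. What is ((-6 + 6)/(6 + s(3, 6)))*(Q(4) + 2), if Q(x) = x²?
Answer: 0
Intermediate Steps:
s(v, Z) = 2 + v
((-6 + 6)/(6 + s(3, 6)))*(Q(4) + 2) = ((-6 + 6)/(6 + (2 + 3)))*(4² + 2) = (0/(6 + 5))*(16 + 2) = (0/11)*18 = (0*(1/11))*18 = 0*18 = 0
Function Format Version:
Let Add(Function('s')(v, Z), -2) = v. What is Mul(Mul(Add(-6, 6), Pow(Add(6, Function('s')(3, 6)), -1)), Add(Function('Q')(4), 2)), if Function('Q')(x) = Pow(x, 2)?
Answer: 0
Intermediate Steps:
Function('s')(v, Z) = Add(2, v)
Mul(Mul(Add(-6, 6), Pow(Add(6, Function('s')(3, 6)), -1)), Add(Function('Q')(4), 2)) = Mul(Mul(Add(-6, 6), Pow(Add(6, Add(2, 3)), -1)), Add(Pow(4, 2), 2)) = Mul(Mul(0, Pow(Add(6, 5), -1)), Add(16, 2)) = Mul(Mul(0, Pow(11, -1)), 18) = Mul(Mul(0, Rational(1, 11)), 18) = Mul(0, 18) = 0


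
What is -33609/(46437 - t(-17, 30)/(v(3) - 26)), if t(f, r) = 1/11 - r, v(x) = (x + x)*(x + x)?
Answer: -3696990/5108399 ≈ -0.72371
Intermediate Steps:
v(x) = 4*x² (v(x) = (2*x)*(2*x) = 4*x²)
t(f, r) = 1/11 - r
-33609/(46437 - t(-17, 30)/(v(3) - 26)) = -33609/(46437 - (1/11 - 1*30)/(4*3² - 26)) = -33609/(46437 - (1/11 - 30)/(4*9 - 26)) = -33609/(46437 - (-329)/(11*(36 - 26))) = -33609/(46437 - (-329)/(11*10)) = -33609/(46437 - 1*(-329/110)) = -33609/(46437 + 329/110) = -33609/5108399/110 = -33609*110/5108399 = -3696990/5108399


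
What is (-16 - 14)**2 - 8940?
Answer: -8040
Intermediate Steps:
(-16 - 14)**2 - 8940 = (-30)**2 - 8940 = 900 - 8940 = -8040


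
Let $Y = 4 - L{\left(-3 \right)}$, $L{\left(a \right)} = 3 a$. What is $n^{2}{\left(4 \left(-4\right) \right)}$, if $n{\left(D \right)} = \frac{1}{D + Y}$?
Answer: $\frac{1}{9} \approx 0.11111$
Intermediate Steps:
$Y = 13$ ($Y = 4 - 3 \left(-3\right) = 4 - -9 = 4 + 9 = 13$)
$n{\left(D \right)} = \frac{1}{13 + D}$ ($n{\left(D \right)} = \frac{1}{D + 13} = \frac{1}{13 + D}$)
$n^{2}{\left(4 \left(-4\right) \right)} = \left(\frac{1}{13 + 4 \left(-4\right)}\right)^{2} = \left(\frac{1}{13 - 16}\right)^{2} = \left(\frac{1}{-3}\right)^{2} = \left(- \frac{1}{3}\right)^{2} = \frac{1}{9}$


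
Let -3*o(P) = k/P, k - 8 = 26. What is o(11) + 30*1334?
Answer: 1320626/33 ≈ 40019.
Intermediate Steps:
k = 34 (k = 8 + 26 = 34)
o(P) = -34/(3*P)
o(11) + 30*1334 = -34/3/11 + 30*1334 = -34/3*1/11 + 40020 = -34/33 + 40020 = 1320626/33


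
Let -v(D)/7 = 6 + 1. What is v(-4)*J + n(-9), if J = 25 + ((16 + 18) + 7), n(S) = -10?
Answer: -3244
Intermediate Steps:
J = 66 (J = 25 + (34 + 7) = 25 + 41 = 66)
v(D) = -49 (v(D) = -7*(6 + 1) = -7*7 = -49)
v(-4)*J + n(-9) = -49*66 - 10 = -3234 - 10 = -3244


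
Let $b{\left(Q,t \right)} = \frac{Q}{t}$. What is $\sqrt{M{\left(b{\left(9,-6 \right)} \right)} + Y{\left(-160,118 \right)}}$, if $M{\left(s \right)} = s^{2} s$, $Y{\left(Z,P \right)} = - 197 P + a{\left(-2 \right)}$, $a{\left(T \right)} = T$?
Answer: $\frac{i \sqrt{372022}}{4} \approx 152.48 i$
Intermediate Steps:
$Y{\left(Z,P \right)} = -2 - 197 P$ ($Y{\left(Z,P \right)} = - 197 P - 2 = -2 - 197 P$)
$M{\left(s \right)} = s^{3}$
$\sqrt{M{\left(b{\left(9,-6 \right)} \right)} + Y{\left(-160,118 \right)}} = \sqrt{\left(\frac{9}{-6}\right)^{3} - 23248} = \sqrt{\left(9 \left(- \frac{1}{6}\right)\right)^{3} - 23248} = \sqrt{\left(- \frac{3}{2}\right)^{3} - 23248} = \sqrt{- \frac{27}{8} - 23248} = \sqrt{- \frac{186011}{8}} = \frac{i \sqrt{372022}}{4}$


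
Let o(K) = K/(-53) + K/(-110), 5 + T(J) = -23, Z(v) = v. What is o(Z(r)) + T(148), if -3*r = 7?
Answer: -488579/17490 ≈ -27.935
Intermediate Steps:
r = -7/3 (r = -1/3*7 = -7/3 ≈ -2.3333)
T(J) = -28 (T(J) = -5 - 23 = -28)
o(K) = -163*K/5830 (o(K) = K*(-1/53) + K*(-1/110) = -K/53 - K/110 = -163*K/5830)
o(Z(r)) + T(148) = -163/5830*(-7/3) - 28 = 1141/17490 - 28 = -488579/17490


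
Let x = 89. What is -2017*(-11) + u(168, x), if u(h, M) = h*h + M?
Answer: 50500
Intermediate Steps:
u(h, M) = M + h**2 (u(h, M) = h**2 + M = M + h**2)
-2017*(-11) + u(168, x) = -2017*(-11) + (89 + 168**2) = 22187 + (89 + 28224) = 22187 + 28313 = 50500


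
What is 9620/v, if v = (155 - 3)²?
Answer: 2405/5776 ≈ 0.41638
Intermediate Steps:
v = 23104 (v = 152² = 23104)
9620/v = 9620/23104 = 9620*(1/23104) = 2405/5776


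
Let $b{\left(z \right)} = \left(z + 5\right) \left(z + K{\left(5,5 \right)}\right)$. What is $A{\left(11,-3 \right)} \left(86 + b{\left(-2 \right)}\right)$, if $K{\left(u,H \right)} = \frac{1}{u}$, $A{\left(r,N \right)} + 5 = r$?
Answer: $\frac{2418}{5} \approx 483.6$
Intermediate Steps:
$A{\left(r,N \right)} = -5 + r$
$b{\left(z \right)} = \left(5 + z\right) \left(\frac{1}{5} + z\right)$ ($b{\left(z \right)} = \left(z + 5\right) \left(z + \frac{1}{5}\right) = \left(5 + z\right) \left(z + \frac{1}{5}\right) = \left(5 + z\right) \left(\frac{1}{5} + z\right)$)
$A{\left(11,-3 \right)} \left(86 + b{\left(-2 \right)}\right) = \left(-5 + 11\right) \left(86 + \left(1 + \left(-2\right)^{2} + \frac{26}{5} \left(-2\right)\right)\right) = 6 \left(86 + \left(1 + 4 - \frac{52}{5}\right)\right) = 6 \left(86 - \frac{27}{5}\right) = 6 \cdot \frac{403}{5} = \frac{2418}{5}$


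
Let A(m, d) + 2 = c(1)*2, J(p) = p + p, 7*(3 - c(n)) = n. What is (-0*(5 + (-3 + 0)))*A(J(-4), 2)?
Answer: 0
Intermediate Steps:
c(n) = 3 - n/7
J(p) = 2*p
A(m, d) = 26/7 (A(m, d) = -2 + (3 - ⅐*1)*2 = -2 + (3 - ⅐)*2 = -2 + (20/7)*2 = -2 + 40/7 = 26/7)
(-0*(5 + (-3 + 0)))*A(J(-4), 2) = -0*(5 + (-3 + 0))*(26/7) = -0*(5 - 3)*(26/7) = -0*2*(26/7) = -7*0*(26/7) = 0*(26/7) = 0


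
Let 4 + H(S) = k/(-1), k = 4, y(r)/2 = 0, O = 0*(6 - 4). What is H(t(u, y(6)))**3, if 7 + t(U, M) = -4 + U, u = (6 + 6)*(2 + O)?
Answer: -512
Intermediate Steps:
O = 0 (O = 0*2 = 0)
y(r) = 0 (y(r) = 2*0 = 0)
u = 24 (u = (6 + 6)*(2 + 0) = 12*2 = 24)
t(U, M) = -11 + U (t(U, M) = -7 + (-4 + U) = -11 + U)
H(S) = -8 (H(S) = -4 + 4/(-1) = -4 + 4*(-1) = -4 - 4 = -8)
H(t(u, y(6)))**3 = (-8)**3 = -512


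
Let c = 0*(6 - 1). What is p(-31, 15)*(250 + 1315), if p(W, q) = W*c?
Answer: 0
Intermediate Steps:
c = 0 (c = 0*5 = 0)
p(W, q) = 0 (p(W, q) = W*0 = 0)
p(-31, 15)*(250 + 1315) = 0*(250 + 1315) = 0*1565 = 0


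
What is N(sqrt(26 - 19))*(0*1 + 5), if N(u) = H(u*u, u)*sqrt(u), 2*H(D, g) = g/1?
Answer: 5*7**(3/4)/2 ≈ 10.759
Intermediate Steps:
H(D, g) = g/2 (H(D, g) = (g/1)/2 = (g*1)/2 = g/2)
N(u) = u**(3/2)/2 (N(u) = (u/2)*sqrt(u) = u**(3/2)/2)
N(sqrt(26 - 19))*(0*1 + 5) = ((sqrt(26 - 19))**(3/2)/2)*(0*1 + 5) = ((sqrt(7))**(3/2)/2)*(0 + 5) = (7**(3/4)/2)*5 = 5*7**(3/4)/2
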